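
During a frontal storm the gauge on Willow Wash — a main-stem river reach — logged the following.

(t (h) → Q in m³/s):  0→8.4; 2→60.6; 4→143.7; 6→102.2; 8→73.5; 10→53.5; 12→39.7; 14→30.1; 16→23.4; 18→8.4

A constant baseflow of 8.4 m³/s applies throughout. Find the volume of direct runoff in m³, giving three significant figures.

Direct-runoff ordinates (Q − Q_b): 0.0, 52.2, 135.3, 93.8, 65.1, 45.1, 31.3, 21.7, 15.0, 0.0 m³/s.
ΣQ_DR = 459.5 m³/s.
With Δt = 2 h = 7200 s, V = ΣQ_DR · Δt = 459.5 × 7200 = 3.31 × 10^6 m³.

V ≈ 3.31 × 10^6 m³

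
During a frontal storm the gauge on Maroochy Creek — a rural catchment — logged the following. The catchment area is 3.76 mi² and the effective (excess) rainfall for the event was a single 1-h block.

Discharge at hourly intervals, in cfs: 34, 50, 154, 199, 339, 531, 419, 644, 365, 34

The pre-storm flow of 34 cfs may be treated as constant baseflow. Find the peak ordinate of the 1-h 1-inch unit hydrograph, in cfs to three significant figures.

Direct runoff: 0.0, 16.0, 120.0, 165.0, 305.0, 497.0, 385.0, 610.0, 331.0, 0.0 cfs; ΣQ_DR = 2429 cfs, peak = 610.0 cfs.
Runoff depth d = ΣQ_DR·Δt / A = 2429 × 3600 / (3.76 mi²) = 1.001 in.
The 1-inch UH is the DRH scaled by (1 in)/d, so U_p = 610.0 × 1/1.001 = 609 cfs.

U_p ≈ 609 cfs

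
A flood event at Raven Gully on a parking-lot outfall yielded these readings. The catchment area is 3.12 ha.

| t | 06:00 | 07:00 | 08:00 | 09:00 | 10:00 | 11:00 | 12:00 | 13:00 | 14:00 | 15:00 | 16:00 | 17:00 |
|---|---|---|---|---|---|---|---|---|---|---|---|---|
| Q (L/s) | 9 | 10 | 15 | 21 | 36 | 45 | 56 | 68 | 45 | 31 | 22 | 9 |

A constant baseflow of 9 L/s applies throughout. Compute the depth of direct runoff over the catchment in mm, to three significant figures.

Direct runoff: 0.0, 1.0, 6.0, 12.0, 27.0, 36.0, 47.0, 59.0, 36.0, 22.0, 13.0, 0.0 L/s; ΣQ_DR = 259.0 L/s.
V = ΣQ_DR · Δt = 259.0 × 3600 s = 9.324 × 10^5 L.
Over A = 3.12 ha, depth = V / A = 29.9 mm.

d ≈ 29.9 mm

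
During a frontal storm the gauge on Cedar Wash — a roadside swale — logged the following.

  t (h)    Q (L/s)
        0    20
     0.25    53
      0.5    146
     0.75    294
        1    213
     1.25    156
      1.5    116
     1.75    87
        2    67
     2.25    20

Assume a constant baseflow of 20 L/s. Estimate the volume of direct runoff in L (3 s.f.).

V ≈ 8.75 × 10^5 L

Direct-runoff ordinates (Q − Q_b): 0.0, 33.0, 126.0, 274.0, 193.0, 136.0, 96.0, 67.0, 47.0, 0.0 L/s.
ΣQ_DR = 972.0 L/s.
With Δt = 0.25 h = 900 s, V = ΣQ_DR · Δt = 972.0 × 900 = 8.75 × 10^5 L.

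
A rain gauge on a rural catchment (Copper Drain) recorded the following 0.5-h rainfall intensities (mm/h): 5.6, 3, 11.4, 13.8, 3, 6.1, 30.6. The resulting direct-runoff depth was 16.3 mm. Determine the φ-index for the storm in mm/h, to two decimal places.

Only the 3 blocks with intensity above φ contribute runoff: 11.4, 13.8, 30.6 mm/h.
Σ(I−φ)·Δt = d  ⇒  (11.4+13.8+30.6 − 3φ)·0.5 = 16.3
φ = (55.80 − 16.3/0.5) / 3 = 7.73 mm/h.

φ ≈ 7.73 mm/h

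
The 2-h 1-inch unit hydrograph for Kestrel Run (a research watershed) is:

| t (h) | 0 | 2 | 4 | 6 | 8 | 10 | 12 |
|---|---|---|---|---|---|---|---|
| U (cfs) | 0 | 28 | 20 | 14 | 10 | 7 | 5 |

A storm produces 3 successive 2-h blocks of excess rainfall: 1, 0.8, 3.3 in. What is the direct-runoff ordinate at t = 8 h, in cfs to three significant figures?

By discrete convolution, Q_j = Σ (P_i / 1 in) · U_{j−i}.
At t = 8 h (j=4): Q = (1/1)·10 + (0.8/1)·14 + (3.3/1)·20 = 87.2 cfs.

Q ≈ 87.2 cfs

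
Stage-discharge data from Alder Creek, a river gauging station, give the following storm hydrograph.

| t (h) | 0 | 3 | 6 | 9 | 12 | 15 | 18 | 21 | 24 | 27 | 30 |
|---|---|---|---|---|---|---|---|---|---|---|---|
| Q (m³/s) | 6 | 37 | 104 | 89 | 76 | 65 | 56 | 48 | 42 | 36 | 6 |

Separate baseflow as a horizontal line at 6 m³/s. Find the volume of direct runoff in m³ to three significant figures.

Direct-runoff ordinates (Q − Q_b): 0.0, 31.0, 98.0, 83.0, 70.0, 59.0, 50.0, 42.0, 36.0, 30.0, 0.0 m³/s.
ΣQ_DR = 499.0 m³/s.
With Δt = 3 h = 10800 s, V = ΣQ_DR · Δt = 499.0 × 10800 = 5.39 × 10^6 m³.

V ≈ 5.39 × 10^6 m³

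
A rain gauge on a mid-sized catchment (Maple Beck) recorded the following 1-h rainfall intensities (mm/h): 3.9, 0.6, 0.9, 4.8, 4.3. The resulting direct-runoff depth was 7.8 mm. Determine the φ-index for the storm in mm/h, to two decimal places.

Only the 3 blocks with intensity above φ contribute runoff: 3.9, 4.8, 4.3 mm/h.
Σ(I−φ)·Δt = d  ⇒  (3.9+4.8+4.3 − 3φ)·1 = 7.8
φ = (13.00 − 7.8/1) / 3 = 1.73 mm/h.

φ ≈ 1.73 mm/h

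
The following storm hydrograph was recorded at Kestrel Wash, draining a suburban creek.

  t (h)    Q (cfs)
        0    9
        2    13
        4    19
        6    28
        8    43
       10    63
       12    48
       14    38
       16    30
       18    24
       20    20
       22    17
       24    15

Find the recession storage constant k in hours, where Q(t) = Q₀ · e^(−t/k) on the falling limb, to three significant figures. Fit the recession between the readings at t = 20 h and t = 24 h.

k ≈ 13.9 h

On the falling limb, Q drops from 20 to 15 cfs between t = 20 h and t = 24 h (Δt = 4 h).
k = −Δt / ln(Q₂/Q₁) = −4 / ln(15/20) = 13.9 h.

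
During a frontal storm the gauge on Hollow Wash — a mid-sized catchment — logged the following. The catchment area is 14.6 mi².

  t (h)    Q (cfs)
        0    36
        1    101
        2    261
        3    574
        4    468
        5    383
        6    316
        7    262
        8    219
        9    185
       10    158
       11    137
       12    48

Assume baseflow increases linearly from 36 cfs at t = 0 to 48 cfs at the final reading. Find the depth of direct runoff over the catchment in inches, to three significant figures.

Direct runoff: 0.00, 64.00, 223.00, 535.00, 428.00, 342.00, 274.00, 219.00, 175.00, 140.00, 112.00, 90.00, 0.00 cfs; ΣQ_DR = 2602 cfs.
V = ΣQ_DR · Δt = 2602 × 3600 s = 9.367 × 10^6 ft³.
Over A = 14.6 mi², depth = V / A = 0.276 in.

d ≈ 0.276 in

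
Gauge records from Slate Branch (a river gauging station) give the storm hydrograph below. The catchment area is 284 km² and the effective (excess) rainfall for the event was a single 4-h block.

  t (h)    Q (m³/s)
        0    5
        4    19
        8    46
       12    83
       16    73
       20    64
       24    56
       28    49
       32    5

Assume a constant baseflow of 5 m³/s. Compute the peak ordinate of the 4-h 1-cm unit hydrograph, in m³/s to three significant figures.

U_p ≈ 43.3 m³/s

Direct runoff: 0.0, 14.0, 41.0, 78.0, 68.0, 59.0, 51.0, 44.0, 0.0 m³/s; ΣQ_DR = 355.0 m³/s, peak = 78.0 m³/s.
Runoff depth d = ΣQ_DR·Δt / A = 355.0 × 14400 / (284 km²) = 18.00 mm.
The 1-cm UH is the DRH scaled by (10 mm)/d, so U_p = 78.0 × 10/18.00 = 43.3 m³/s.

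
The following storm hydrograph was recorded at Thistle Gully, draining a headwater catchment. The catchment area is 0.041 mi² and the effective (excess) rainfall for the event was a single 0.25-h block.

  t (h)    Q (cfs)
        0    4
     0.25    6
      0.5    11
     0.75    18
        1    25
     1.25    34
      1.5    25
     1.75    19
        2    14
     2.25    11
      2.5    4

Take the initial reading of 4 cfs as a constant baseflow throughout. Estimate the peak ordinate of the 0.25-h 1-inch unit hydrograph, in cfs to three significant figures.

Direct runoff: 0.0, 2.0, 7.0, 14.0, 21.0, 30.0, 21.0, 15.0, 10.0, 7.0, 0.0 cfs; ΣQ_DR = 127.0 cfs, peak = 30.0 cfs.
Runoff depth d = ΣQ_DR·Δt / A = 127.0 × 900 / (0.041 mi²) = 1.200 in.
The 1-inch UH is the DRH scaled by (1 in)/d, so U_p = 30.0 × 1/1.200 = 25.0 cfs.

U_p ≈ 25.0 cfs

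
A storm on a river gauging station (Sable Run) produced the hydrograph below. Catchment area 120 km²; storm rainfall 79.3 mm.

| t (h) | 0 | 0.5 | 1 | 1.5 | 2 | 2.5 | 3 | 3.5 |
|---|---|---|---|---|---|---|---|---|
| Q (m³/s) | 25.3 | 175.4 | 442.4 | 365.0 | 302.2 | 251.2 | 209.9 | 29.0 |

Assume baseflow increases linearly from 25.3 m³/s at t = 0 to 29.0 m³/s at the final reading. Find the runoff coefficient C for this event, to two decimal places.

ΣQ_DR = 1583 m³/s; V = ΣQ_DR·Δt = 2.850 × 10^6 m³.
Runoff depth d = V / A = 23.75 mm.
C = d / P = 23.75 / 79.3 = 0.30.

C ≈ 0.30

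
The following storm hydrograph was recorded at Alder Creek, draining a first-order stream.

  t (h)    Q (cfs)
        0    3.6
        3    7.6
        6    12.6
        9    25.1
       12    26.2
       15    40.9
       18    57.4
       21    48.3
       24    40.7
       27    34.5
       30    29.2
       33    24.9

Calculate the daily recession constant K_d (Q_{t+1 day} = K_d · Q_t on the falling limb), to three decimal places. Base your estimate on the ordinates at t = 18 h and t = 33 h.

Between t = 18 h and t = 33 h the flow falls from 57.4 to 24.9 cfs over 5×3 h = 15 h.
Per-interval ratio K = (24.9/57.4)^(1/5) = 0.8462; K_d = K^(24/3) = 0.263.

K_d ≈ 0.263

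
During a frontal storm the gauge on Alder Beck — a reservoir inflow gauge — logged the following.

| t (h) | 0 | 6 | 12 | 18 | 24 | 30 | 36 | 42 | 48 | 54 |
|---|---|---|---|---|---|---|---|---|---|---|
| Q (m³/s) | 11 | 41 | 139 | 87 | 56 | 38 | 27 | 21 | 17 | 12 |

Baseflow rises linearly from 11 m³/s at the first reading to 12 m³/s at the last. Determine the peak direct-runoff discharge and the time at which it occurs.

Subtracting baseflow gives direct-runoff ordinates: 0.00, 29.89, 127.78, 75.67, 44.56, 26.44, 15.33, 9.22, 5.11, 0.00 m³/s.
The maximum is 127.78 m³/s, occurring at the reading for t = 12 h.

Q_p = 127.78 m³/s at t = 12 h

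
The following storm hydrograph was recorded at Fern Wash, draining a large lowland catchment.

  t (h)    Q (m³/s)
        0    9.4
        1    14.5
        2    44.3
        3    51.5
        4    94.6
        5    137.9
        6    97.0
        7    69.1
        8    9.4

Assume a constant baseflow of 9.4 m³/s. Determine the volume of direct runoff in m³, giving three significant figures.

V ≈ 1.60 × 10^6 m³

Direct-runoff ordinates (Q − Q_b): 0.0, 5.1, 34.9, 42.1, 85.2, 128.5, 87.6, 59.7, 0.0 m³/s.
ΣQ_DR = 443.1 m³/s.
With Δt = 1 h = 3600 s, V = ΣQ_DR · Δt = 443.1 × 3600 = 1.60 × 10^6 m³.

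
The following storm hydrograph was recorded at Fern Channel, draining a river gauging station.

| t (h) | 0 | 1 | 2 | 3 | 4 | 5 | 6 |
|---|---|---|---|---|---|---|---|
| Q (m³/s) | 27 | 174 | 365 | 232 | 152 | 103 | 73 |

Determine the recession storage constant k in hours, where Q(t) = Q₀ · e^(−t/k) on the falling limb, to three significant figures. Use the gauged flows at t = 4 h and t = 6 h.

k ≈ 2.73 h

On the falling limb, Q drops from 152 to 73 m³/s between t = 4 h and t = 6 h (Δt = 2 h).
k = −Δt / ln(Q₂/Q₁) = −2 / ln(73/152) = 2.73 h.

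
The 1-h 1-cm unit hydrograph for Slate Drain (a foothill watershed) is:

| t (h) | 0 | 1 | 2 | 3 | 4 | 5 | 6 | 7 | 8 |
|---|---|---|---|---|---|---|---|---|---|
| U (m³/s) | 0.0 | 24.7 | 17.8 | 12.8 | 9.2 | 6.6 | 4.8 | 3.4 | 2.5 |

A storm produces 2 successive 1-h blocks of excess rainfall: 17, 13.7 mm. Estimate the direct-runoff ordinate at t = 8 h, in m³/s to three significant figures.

Q ≈ 8.91 m³/s

By discrete convolution, Q_j = Σ (P_i / 10 mm) · U_{j−i}.
At t = 8 h (j=8): Q = (17/10)·2.5 + (13.7/10)·3.4 = 8.91 m³/s.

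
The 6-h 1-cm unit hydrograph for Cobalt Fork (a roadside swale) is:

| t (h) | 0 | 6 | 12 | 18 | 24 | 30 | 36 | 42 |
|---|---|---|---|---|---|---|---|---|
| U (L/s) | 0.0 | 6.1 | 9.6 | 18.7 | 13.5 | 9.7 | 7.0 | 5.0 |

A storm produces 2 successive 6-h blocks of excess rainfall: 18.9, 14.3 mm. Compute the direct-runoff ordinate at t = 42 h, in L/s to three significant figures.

Q ≈ 19.5 L/s

By discrete convolution, Q_j = Σ (P_i / 10 mm) · U_{j−i}.
At t = 42 h (j=7): Q = (18.9/10)·5.0 + (14.3/10)·7.0 = 19.5 L/s.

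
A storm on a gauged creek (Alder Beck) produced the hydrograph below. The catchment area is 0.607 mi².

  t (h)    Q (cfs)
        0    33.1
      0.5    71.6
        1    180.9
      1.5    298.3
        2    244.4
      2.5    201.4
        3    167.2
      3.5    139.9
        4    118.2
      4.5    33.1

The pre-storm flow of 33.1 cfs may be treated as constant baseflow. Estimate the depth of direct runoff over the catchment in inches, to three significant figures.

d ≈ 1.48 in

Direct runoff: 0.0, 38.5, 147.8, 265.2, 211.3, 168.3, 134.1, 106.8, 85.1, 0.0 cfs; ΣQ_DR = 1157 cfs.
V = ΣQ_DR · Δt = 1157 × 1800 s = 2.083 × 10^6 ft³.
Over A = 0.607 mi², depth = V / A = 1.48 in.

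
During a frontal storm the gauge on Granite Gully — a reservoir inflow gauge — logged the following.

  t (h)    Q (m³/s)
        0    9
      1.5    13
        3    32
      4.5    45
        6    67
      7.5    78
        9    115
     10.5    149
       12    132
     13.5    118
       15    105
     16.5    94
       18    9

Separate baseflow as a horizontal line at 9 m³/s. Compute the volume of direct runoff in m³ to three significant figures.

V ≈ 4.58 × 10^6 m³

Direct-runoff ordinates (Q − Q_b): 0.0, 4.0, 23.0, 36.0, 58.0, 69.0, 106.0, 140.0, 123.0, 109.0, 96.0, 85.0, 0.0 m³/s.
ΣQ_DR = 849.0 m³/s.
With Δt = 1.5 h = 5400 s, V = ΣQ_DR · Δt = 849.0 × 5400 = 4.58 × 10^6 m³.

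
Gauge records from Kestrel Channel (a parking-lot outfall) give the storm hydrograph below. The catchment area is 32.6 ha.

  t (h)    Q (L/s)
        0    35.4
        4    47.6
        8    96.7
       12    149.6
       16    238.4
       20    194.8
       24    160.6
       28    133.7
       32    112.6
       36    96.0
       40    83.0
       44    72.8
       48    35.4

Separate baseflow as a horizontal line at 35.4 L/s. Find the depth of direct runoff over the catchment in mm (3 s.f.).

Direct runoff: 0.0, 12.2, 61.3, 114.2, 203.0, 159.4, 125.2, 98.3, 77.2, 60.6, 47.6, 37.4, 0.0 L/s; ΣQ_DR = 996.4 L/s.
V = ΣQ_DR · Δt = 996.4 × 14400 s = 1.435 × 10^7 L.
Over A = 32.6 ha, depth = V / A = 44.0 mm.

d ≈ 44.0 mm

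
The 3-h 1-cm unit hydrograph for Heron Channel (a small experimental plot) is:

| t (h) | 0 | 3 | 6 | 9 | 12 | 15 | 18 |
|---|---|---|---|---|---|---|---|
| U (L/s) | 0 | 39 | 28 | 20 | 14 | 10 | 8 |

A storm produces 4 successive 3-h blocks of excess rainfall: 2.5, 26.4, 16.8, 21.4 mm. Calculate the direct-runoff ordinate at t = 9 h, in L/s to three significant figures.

Q ≈ 144 L/s

By discrete convolution, Q_j = Σ (P_i / 10 mm) · U_{j−i}.
At t = 9 h (j=3): Q = (2.5/10)·20 + (26.4/10)·28 + (16.8/10)·39 + (21.4/10)·0 = 144 L/s.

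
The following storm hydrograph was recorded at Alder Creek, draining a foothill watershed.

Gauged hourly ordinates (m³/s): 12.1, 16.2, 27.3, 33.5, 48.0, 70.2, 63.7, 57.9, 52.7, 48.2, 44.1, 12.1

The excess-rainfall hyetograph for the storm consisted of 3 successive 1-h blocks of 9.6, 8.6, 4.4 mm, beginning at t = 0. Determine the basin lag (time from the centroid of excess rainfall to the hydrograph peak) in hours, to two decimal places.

t_L ≈ 3.73 h

Centroid of excess rainfall: t_c = Σ P_i·t̄_i / ΣP_i = 1.2699 h (block centres at 0.5, 1.5, 2.5 h).
Hydrograph peak occurs at t = 5 h, so basin lag t_L = 5 − 1.2699 = 3.73 h.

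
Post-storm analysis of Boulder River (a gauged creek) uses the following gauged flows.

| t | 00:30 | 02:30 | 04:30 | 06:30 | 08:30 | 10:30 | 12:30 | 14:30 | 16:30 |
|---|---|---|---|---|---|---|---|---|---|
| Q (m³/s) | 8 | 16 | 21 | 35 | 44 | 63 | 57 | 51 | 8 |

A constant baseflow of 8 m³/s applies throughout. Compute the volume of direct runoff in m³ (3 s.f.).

V ≈ 1.66 × 10^6 m³

Direct-runoff ordinates (Q − Q_b): 0.0, 8.0, 13.0, 27.0, 36.0, 55.0, 49.0, 43.0, 0.0 m³/s.
ΣQ_DR = 231.0 m³/s.
With Δt = 2 h = 7200 s, V = ΣQ_DR · Δt = 231.0 × 7200 = 1.66 × 10^6 m³.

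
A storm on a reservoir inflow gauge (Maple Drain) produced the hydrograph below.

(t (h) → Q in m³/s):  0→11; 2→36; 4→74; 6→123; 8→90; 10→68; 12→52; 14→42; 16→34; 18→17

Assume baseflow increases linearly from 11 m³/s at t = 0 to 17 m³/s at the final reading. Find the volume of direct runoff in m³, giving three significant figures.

Direct-runoff ordinates (Q − Q_b): 0.00, 24.33, 61.67, 110.00, 76.33, 53.67, 37.00, 26.33, 17.67, 0.00 m³/s.
ΣQ_DR = 407.0 m³/s.
With Δt = 2 h = 7200 s, V = ΣQ_DR · Δt = 407.0 × 7200 = 2.93 × 10^6 m³.

V ≈ 2.93 × 10^6 m³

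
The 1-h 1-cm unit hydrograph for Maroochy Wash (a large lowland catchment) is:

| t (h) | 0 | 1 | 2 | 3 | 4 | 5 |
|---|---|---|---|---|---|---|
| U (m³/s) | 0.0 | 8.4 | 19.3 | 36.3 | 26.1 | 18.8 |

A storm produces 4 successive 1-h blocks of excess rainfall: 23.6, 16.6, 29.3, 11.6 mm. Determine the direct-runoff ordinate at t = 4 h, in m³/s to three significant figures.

By discrete convolution, Q_j = Σ (P_i / 10 mm) · U_{j−i}.
At t = 4 h (j=4): Q = (23.6/10)·26.1 + (16.6/10)·36.3 + (29.3/10)·19.3 + (11.6/10)·8.4 = 188 m³/s.

Q ≈ 188 m³/s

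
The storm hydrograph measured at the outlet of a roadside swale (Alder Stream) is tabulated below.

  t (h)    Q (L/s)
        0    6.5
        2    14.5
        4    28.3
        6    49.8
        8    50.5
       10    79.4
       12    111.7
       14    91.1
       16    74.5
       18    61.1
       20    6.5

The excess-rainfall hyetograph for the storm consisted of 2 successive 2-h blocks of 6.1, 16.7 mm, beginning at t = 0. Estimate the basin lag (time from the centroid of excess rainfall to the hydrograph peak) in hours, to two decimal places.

t_L ≈ 9.54 h

Centroid of excess rainfall: t_c = Σ P_i·t̄_i / ΣP_i = 2.4649 h (block centres at 1, 3 h).
Hydrograph peak occurs at t = 12 h, so basin lag t_L = 12 − 2.4649 = 9.54 h.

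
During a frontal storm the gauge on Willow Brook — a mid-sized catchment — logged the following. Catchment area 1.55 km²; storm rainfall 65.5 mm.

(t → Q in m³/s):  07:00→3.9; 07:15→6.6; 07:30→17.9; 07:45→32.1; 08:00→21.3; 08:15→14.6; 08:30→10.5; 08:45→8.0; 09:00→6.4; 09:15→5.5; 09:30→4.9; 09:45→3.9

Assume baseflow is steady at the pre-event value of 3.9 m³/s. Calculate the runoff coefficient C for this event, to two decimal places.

C ≈ 0.79

ΣQ_DR = 88.80 m³/s; V = ΣQ_DR·Δt = 79920 m³.
Runoff depth d = V / A = 51.56 mm.
C = d / P = 51.56 / 65.5 = 0.79.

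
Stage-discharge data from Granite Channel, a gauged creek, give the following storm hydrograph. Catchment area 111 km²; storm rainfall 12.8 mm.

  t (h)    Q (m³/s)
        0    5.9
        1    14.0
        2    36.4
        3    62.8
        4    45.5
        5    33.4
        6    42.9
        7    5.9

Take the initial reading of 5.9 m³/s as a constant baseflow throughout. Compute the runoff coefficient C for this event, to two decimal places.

ΣQ_DR = 199.6 m³/s; V = ΣQ_DR·Δt = 7.186 × 10^5 m³.
Runoff depth d = V / A = 6.474 mm.
C = d / P = 6.474 / 12.8 = 0.51.

C ≈ 0.51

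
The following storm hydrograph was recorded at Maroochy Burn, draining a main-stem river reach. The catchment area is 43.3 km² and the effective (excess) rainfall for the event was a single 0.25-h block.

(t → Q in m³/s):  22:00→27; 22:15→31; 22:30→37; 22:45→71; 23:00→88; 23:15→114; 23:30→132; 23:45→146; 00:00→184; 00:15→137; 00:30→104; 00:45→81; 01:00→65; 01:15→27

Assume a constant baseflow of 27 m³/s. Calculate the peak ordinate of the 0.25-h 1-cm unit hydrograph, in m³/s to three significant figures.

U_p ≈ 87.2 m³/s

Direct runoff: 0.0, 4.0, 10.0, 44.0, 61.0, 87.0, 105.0, 119.0, 157.0, 110.0, 77.0, 54.0, 38.0, 0.0 m³/s; ΣQ_DR = 866.0 m³/s, peak = 157.0 m³/s.
Runoff depth d = ΣQ_DR·Δt / A = 866.0 × 900 / (43.3 km²) = 18.00 mm.
The 1-cm UH is the DRH scaled by (10 mm)/d, so U_p = 157.0 × 10/18.00 = 87.2 m³/s.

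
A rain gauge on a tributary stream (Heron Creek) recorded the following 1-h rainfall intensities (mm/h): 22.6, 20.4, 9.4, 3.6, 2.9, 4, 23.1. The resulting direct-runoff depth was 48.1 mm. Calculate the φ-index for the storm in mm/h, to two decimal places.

Only the 4 blocks with intensity above φ contribute runoff: 22.6, 20.4, 9.4, 23.1 mm/h.
Σ(I−φ)·Δt = d  ⇒  (22.6+20.4+9.4+23.1 − 4φ)·1 = 48.1
φ = (75.50 − 48.1/1) / 4 = 6.85 mm/h.

φ ≈ 6.85 mm/h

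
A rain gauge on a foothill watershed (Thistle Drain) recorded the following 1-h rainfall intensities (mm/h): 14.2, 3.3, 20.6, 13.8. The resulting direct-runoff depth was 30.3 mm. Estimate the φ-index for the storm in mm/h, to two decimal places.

φ ≈ 6.10 mm/h

Only the 3 blocks with intensity above φ contribute runoff: 14.2, 20.6, 13.8 mm/h.
Σ(I−φ)·Δt = d  ⇒  (14.2+20.6+13.8 − 3φ)·1 = 30.3
φ = (48.60 − 30.3/1) / 3 = 6.10 mm/h.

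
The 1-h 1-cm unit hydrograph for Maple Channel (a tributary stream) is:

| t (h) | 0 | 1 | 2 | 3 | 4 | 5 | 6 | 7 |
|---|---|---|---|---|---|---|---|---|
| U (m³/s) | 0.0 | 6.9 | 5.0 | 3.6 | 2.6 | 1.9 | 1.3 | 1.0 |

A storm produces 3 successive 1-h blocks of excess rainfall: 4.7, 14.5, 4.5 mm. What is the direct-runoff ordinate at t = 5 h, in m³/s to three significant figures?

By discrete convolution, Q_j = Σ (P_i / 10 mm) · U_{j−i}.
At t = 5 h (j=5): Q = (4.7/10)·1.9 + (14.5/10)·2.6 + (4.5/10)·3.6 = 6.28 m³/s.

Q ≈ 6.28 m³/s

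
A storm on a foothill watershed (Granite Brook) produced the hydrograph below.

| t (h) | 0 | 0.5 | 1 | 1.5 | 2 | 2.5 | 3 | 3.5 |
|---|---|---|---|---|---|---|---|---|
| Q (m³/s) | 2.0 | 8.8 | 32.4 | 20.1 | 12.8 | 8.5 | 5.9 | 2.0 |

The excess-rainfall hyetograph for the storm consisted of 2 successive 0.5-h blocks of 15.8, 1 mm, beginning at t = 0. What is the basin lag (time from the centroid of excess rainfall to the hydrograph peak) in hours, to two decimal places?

Centroid of excess rainfall: t_c = Σ P_i·t̄_i / ΣP_i = 0.2798 h (block centres at 0.25, 0.75 h).
Hydrograph peak occurs at t = 1 h, so basin lag t_L = 1 − 0.2798 = 0.72 h.

t_L ≈ 0.72 h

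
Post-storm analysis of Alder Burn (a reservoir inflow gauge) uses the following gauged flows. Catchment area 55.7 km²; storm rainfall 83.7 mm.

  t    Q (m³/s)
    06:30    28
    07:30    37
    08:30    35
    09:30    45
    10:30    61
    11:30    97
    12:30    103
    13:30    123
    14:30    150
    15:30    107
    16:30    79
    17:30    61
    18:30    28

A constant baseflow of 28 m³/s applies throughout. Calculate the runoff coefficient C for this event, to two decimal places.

C ≈ 0.46

ΣQ_DR = 590.0 m³/s; V = ΣQ_DR·Δt = 2.124 × 10^6 m³.
Runoff depth d = V / A = 38.13 mm.
C = d / P = 38.13 / 83.7 = 0.46.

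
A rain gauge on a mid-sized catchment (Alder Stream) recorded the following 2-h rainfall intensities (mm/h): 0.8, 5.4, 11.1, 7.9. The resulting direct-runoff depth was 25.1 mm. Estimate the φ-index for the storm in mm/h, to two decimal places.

Only the 3 blocks with intensity above φ contribute runoff: 5.4, 11.1, 7.9 mm/h.
Σ(I−φ)·Δt = d  ⇒  (5.4+11.1+7.9 − 3φ)·2 = 25.1
φ = (24.40 − 25.1/2) / 3 = 3.95 mm/h.

φ ≈ 3.95 mm/h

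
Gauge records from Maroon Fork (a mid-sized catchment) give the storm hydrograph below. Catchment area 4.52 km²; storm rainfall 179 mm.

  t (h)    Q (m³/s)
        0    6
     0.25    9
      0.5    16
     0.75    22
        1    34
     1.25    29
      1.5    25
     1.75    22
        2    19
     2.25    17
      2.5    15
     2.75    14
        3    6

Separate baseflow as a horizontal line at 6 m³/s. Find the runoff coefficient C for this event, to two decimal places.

C ≈ 0.17

ΣQ_DR = 156.0 m³/s; V = ΣQ_DR·Δt = 1.404 × 10^5 m³.
Runoff depth d = V / A = 31.06 mm.
C = d / P = 31.06 / 179 = 0.17.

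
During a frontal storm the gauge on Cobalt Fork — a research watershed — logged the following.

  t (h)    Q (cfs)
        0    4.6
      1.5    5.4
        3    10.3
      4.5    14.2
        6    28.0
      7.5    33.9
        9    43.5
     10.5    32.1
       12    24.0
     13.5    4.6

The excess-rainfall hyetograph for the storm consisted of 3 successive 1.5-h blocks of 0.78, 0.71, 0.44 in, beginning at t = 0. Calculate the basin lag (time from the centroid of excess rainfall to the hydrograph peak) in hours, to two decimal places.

Centroid of excess rainfall: t_c = Σ P_i·t̄_i / ΣP_i = 1.9858 h (block centres at 0.75, 2.25, 3.75 h).
Hydrograph peak occurs at t = 9 h, so basin lag t_L = 9 − 1.9858 = 7.01 h.

t_L ≈ 7.01 h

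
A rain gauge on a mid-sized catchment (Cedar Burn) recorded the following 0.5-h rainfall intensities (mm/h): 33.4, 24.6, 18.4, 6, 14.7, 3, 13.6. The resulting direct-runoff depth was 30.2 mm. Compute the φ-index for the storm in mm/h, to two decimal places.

Only the 5 blocks with intensity above φ contribute runoff: 33.4, 24.6, 18.4, 14.7, 13.6 mm/h.
Σ(I−φ)·Δt = d  ⇒  (33.4+24.6+18.4+14.7+13.6 − 5φ)·0.5 = 30.2
φ = (104.7 − 30.2/0.5) / 5 = 8.86 mm/h.

φ ≈ 8.86 mm/h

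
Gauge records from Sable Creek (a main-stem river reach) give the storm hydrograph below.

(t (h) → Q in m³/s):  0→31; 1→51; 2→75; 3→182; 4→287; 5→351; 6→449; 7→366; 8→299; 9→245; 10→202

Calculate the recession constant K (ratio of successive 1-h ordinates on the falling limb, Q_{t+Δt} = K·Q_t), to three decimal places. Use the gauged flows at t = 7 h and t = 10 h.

K ≈ 0.820

Using the recession-limb readings at t = 7 h and t = 10 h: Q falls from 366 to 202 m³/s over 3 intervals.
K = (Q₂/Q₁)^(1/3) = (202/366)^(1/3) = 0.820.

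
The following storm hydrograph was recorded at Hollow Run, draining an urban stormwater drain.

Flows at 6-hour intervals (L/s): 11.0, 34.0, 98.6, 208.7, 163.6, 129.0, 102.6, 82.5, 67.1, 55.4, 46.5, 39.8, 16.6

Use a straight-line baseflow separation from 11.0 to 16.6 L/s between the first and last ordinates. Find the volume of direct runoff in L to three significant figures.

Direct-runoff ordinates (Q − Q_b): 0.00, 22.53, 86.67, 196.30, 150.73, 115.67, 88.80, 68.23, 52.37, 40.20, 30.83, 23.67, 0.00 L/s.
ΣQ_DR = 876.0 L/s.
With Δt = 6 h = 21600 s, V = ΣQ_DR · Δt = 876.0 × 21600 = 1.89 × 10^7 L.

V ≈ 1.89 × 10^7 L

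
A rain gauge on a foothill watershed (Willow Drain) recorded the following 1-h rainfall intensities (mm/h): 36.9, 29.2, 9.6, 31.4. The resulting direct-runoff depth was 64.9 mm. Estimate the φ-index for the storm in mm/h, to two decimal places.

Only the 3 blocks with intensity above φ contribute runoff: 36.9, 29.2, 31.4 mm/h.
Σ(I−φ)·Δt = d  ⇒  (36.9+29.2+31.4 − 3φ)·1 = 64.9
φ = (97.50 − 64.9/1) / 3 = 10.87 mm/h.

φ ≈ 10.87 mm/h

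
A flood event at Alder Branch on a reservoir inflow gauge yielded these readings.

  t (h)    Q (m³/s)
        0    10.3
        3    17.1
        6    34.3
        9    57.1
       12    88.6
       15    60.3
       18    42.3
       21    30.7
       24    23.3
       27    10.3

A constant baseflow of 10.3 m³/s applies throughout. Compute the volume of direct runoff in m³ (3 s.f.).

Direct-runoff ordinates (Q − Q_b): 0.0, 6.8, 24.0, 46.8, 78.3, 50.0, 32.0, 20.4, 13.0, 0.0 m³/s.
ΣQ_DR = 271.3 m³/s.
With Δt = 3 h = 10800 s, V = ΣQ_DR · Δt = 271.3 × 10800 = 2.93 × 10^6 m³.

V ≈ 2.93 × 10^6 m³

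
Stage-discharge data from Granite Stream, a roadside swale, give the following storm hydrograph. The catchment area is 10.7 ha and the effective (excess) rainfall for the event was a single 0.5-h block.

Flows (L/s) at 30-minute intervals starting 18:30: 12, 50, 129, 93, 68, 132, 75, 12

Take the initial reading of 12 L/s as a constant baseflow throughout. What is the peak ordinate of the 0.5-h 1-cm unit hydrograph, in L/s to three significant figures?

Direct runoff: 0.0, 38.0, 117.0, 81.0, 56.0, 120.0, 63.0, 0.0 L/s; ΣQ_DR = 475.0 L/s, peak = 120.0 L/s.
Runoff depth d = ΣQ_DR·Δt / A = 475.0 × 1800 / (10.7 ha) = 7.991 mm.
The 1-cm UH is the DRH scaled by (10 mm)/d, so U_p = 120.0 × 10/7.991 = 150 L/s.

U_p ≈ 150 L/s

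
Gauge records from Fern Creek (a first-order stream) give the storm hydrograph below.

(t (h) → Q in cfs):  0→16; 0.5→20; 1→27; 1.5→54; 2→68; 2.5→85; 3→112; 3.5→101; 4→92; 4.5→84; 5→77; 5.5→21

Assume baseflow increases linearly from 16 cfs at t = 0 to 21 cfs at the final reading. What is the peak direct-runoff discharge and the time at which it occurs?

Subtracting baseflow gives direct-runoff ordinates: 0.00, 3.55, 10.09, 36.64, 50.18, 66.73, 93.27, 81.82, 72.36, 63.91, 56.45, 0.00 cfs.
The maximum is 93.27 cfs, occurring at the reading for t = 3 h.

Q_p = 93.27 cfs at t = 3 h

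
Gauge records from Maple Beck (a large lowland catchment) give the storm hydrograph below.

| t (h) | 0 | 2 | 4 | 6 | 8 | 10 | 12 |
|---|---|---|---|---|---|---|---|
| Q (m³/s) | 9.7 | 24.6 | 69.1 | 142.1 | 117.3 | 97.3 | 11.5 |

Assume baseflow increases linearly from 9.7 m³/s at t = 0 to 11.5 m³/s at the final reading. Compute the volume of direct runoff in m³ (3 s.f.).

V ≈ 2.86 × 10^6 m³

Direct-runoff ordinates (Q − Q_b): 0.00, 14.60, 58.80, 131.50, 106.40, 86.10, 0.00 m³/s.
ΣQ_DR = 397.4 m³/s.
With Δt = 2 h = 7200 s, V = ΣQ_DR · Δt = 397.4 × 7200 = 2.86 × 10^6 m³.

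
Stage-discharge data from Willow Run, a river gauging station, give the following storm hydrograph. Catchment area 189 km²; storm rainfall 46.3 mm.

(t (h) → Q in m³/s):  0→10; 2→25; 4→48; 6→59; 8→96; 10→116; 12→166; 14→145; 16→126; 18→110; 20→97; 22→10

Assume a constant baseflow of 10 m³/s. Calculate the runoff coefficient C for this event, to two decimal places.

C ≈ 0.73

ΣQ_DR = 888.0 m³/s; V = ΣQ_DR·Δt = 6.394 × 10^6 m³.
Runoff depth d = V / A = 33.83 mm.
C = d / P = 33.83 / 46.3 = 0.73.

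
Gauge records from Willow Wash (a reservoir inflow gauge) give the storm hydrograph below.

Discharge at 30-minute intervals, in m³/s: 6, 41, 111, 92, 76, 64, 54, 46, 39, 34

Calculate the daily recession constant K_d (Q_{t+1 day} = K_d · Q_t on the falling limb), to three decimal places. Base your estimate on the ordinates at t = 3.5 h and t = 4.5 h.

Between t = 3.5 h and t = 4.5 h the flow falls from 46 to 34 m³/s over 2×0.5 h = 1 h.
Per-interval ratio K = (34/46)^(1/2) = 0.8597; K_d = K^(24/0.5) = 0.001.

K_d ≈ 0.001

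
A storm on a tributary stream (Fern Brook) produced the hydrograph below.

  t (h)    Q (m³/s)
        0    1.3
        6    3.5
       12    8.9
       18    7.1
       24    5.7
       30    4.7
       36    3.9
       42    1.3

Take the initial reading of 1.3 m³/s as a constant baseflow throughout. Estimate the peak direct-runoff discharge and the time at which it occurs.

Subtracting baseflow gives direct-runoff ordinates: 0.0, 2.2, 7.6, 5.8, 4.4, 3.4, 2.6, 0.0 m³/s.
The maximum is 7.6 m³/s, occurring at the reading for t = 12 h.

Q_p = 7.6 m³/s at t = 12 h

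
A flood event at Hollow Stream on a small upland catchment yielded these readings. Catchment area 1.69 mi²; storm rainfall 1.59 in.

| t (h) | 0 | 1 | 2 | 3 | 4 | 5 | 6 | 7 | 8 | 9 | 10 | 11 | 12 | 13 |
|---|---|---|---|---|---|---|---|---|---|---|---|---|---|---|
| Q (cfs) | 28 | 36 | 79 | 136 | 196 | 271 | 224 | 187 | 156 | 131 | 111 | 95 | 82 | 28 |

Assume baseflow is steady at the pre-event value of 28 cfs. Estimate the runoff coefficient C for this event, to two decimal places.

ΣQ_DR = 1368 cfs; V = ΣQ_DR·Δt = 4.925 × 10^6 ft³.
Runoff depth d = V / A = 1.254 in.
C = d / P = 1.254 / 1.59 = 0.79.

C ≈ 0.79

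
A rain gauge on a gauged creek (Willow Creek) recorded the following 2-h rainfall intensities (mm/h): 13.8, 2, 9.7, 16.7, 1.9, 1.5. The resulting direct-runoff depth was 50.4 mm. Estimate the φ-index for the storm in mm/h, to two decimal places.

φ ≈ 5.00 mm/h

Only the 3 blocks with intensity above φ contribute runoff: 13.8, 9.7, 16.7 mm/h.
Σ(I−φ)·Δt = d  ⇒  (13.8+9.7+16.7 − 3φ)·2 = 50.4
φ = (40.20 − 50.4/2) / 3 = 5.00 mm/h.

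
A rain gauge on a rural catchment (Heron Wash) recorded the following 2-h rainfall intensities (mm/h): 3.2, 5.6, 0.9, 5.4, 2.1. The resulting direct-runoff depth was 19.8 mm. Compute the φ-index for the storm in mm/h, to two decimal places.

Only the 4 blocks with intensity above φ contribute runoff: 3.2, 5.6, 5.4, 2.1 mm/h.
Σ(I−φ)·Δt = d  ⇒  (3.2+5.6+5.4+2.1 − 4φ)·2 = 19.8
φ = (16.30 − 19.8/2) / 4 = 1.60 mm/h.

φ ≈ 1.60 mm/h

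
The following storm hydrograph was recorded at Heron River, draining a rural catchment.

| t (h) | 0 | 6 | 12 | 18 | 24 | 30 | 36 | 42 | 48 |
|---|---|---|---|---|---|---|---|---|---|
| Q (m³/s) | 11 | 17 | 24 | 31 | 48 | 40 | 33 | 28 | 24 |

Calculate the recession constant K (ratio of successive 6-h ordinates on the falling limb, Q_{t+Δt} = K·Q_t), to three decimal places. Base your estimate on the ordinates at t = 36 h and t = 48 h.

Using the recession-limb readings at t = 36 h and t = 48 h: Q falls from 33 to 24 m³/s over 2 intervals.
K = (Q₂/Q₁)^(1/2) = (24/33)^(1/2) = 0.853.

K ≈ 0.853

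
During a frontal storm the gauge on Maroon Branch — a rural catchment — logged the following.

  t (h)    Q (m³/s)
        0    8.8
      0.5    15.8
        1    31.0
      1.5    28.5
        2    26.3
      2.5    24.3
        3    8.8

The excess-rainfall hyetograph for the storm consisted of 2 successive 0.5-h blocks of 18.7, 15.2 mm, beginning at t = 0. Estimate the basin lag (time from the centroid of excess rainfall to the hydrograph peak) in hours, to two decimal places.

Centroid of excess rainfall: t_c = Σ P_i·t̄_i / ΣP_i = 0.4742 h (block centres at 0.25, 0.75 h).
Hydrograph peak occurs at t = 1 h, so basin lag t_L = 1 − 0.4742 = 0.53 h.

t_L ≈ 0.53 h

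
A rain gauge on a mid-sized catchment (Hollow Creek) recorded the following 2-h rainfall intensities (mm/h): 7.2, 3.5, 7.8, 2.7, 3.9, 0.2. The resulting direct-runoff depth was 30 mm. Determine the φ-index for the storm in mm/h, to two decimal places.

Only the 5 blocks with intensity above φ contribute runoff: 7.2, 3.5, 7.8, 2.7, 3.9 mm/h.
Σ(I−φ)·Δt = d  ⇒  (7.2+3.5+7.8+2.7+3.9 − 5φ)·2 = 30
φ = (25.10 − 30/2) / 5 = 2.02 mm/h.

φ ≈ 2.02 mm/h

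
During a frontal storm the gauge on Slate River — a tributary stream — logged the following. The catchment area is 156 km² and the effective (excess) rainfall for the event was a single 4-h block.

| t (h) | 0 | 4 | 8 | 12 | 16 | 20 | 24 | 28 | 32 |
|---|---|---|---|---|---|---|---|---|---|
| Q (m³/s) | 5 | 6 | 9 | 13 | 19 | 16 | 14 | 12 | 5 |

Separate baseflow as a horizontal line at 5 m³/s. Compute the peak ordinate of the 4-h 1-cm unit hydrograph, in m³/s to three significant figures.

U_p ≈ 28.1 m³/s

Direct runoff: 0.0, 1.0, 4.0, 8.0, 14.0, 11.0, 9.0, 7.0, 0.0 m³/s; ΣQ_DR = 54.00 m³/s, peak = 14.0 m³/s.
Runoff depth d = ΣQ_DR·Δt / A = 54.00 × 14400 / (156 km²) = 4.985 mm.
The 1-cm UH is the DRH scaled by (10 mm)/d, so U_p = 14.0 × 10/4.985 = 28.1 m³/s.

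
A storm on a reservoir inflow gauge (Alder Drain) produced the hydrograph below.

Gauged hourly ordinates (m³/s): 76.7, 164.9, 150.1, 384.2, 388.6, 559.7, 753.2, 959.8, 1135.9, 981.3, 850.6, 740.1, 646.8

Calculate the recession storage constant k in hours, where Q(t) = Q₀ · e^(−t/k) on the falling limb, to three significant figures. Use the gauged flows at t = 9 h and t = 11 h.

k ≈ 7.09 h

On the falling limb, Q drops from 981.3 to 740.1 m³/s between t = 9 h and t = 11 h (Δt = 2 h).
k = −Δt / ln(Q₂/Q₁) = −2 / ln(740.1/981.3) = 7.09 h.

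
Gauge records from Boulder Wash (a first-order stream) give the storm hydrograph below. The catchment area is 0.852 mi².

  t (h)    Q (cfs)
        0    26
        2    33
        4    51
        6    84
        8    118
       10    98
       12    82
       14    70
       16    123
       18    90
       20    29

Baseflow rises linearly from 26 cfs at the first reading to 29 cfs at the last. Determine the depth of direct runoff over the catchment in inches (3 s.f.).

d ≈ 1.82 in

Direct runoff: 0.00, 6.70, 24.40, 57.10, 90.80, 70.50, 54.20, 41.90, 94.60, 61.30, 0.00 cfs; ΣQ_DR = 501.5 cfs.
V = ΣQ_DR · Δt = 501.5 × 7200 s = 3.611 × 10^6 ft³.
Over A = 0.852 mi², depth = V / A = 1.82 in.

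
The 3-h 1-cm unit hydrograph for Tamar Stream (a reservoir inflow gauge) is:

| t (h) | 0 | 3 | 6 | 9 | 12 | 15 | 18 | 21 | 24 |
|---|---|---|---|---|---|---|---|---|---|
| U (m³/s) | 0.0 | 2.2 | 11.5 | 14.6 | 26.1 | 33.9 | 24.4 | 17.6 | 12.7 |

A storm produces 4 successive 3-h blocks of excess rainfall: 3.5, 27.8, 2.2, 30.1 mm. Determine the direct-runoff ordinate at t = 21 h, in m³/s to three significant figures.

By discrete convolution, Q_j = Σ (P_i / 10 mm) · U_{j−i}.
At t = 21 h (j=7): Q = (3.5/10)·17.6 + (27.8/10)·24.4 + (2.2/10)·33.9 + (30.1/10)·26.1 = 160 m³/s.

Q ≈ 160 m³/s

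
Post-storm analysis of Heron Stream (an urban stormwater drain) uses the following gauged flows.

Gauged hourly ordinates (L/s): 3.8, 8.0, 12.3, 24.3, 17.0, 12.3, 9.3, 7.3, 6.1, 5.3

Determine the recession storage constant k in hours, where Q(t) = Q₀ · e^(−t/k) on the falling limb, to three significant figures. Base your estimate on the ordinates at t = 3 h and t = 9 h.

k ≈ 3.94 h

On the falling limb, Q drops from 24.3 to 5.3 L/s between t = 3 h and t = 9 h (Δt = 6 h).
k = −Δt / ln(Q₂/Q₁) = −6 / ln(5.3/24.3) = 3.94 h.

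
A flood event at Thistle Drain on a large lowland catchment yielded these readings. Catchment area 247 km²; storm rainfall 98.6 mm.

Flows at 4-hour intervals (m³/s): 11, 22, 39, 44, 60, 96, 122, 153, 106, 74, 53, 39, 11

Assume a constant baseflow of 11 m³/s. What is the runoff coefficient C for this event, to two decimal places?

ΣQ_DR = 687.0 m³/s; V = ΣQ_DR·Δt = 9.893 × 10^6 m³.
Runoff depth d = V / A = 40.05 mm.
C = d / P = 40.05 / 98.6 = 0.41.

C ≈ 0.41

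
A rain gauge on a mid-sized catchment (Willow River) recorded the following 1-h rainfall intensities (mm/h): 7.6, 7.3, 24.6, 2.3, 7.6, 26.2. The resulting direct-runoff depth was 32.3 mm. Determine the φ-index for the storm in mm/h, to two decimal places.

Only the 2 blocks with intensity above φ contribute runoff: 24.6, 26.2 mm/h.
Σ(I−φ)·Δt = d  ⇒  (24.6+26.2 − 2φ)·1 = 32.3
φ = (50.80 − 32.3/1) / 2 = 9.25 mm/h.

φ ≈ 9.25 mm/h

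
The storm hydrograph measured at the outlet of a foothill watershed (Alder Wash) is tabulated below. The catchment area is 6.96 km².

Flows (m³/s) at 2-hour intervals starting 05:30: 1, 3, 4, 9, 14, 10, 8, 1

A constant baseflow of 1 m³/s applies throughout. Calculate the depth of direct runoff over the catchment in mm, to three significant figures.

d ≈ 43.4 mm

Direct runoff: 0.0, 2.0, 3.0, 8.0, 13.0, 9.0, 7.0, 0.0 m³/s; ΣQ_DR = 42.00 m³/s.
V = ΣQ_DR · Δt = 42.00 × 7200 s = 3.024 × 10^5 m³.
Over A = 6.96 km², depth = V / A = 43.4 mm.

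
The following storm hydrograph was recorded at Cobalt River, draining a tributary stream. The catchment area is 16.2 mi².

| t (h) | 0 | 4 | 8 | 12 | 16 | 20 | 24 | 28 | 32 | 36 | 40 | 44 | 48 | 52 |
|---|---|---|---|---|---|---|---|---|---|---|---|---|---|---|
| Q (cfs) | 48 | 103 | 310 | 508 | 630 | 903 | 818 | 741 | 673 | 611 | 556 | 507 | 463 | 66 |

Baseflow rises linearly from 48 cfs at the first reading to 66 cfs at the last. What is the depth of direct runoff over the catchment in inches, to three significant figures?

d ≈ 2.35 in

Direct runoff: 0.00, 53.62, 259.23, 455.85, 576.46, 848.08, 761.69, 683.31, 613.92, 550.54, 494.15, 443.77, 398.38, 0.00 cfs; ΣQ_DR = 6139 cfs.
V = ΣQ_DR · Δt = 6139 × 14400 s = 8.840 × 10^7 ft³.
Over A = 16.2 mi², depth = V / A = 2.35 in.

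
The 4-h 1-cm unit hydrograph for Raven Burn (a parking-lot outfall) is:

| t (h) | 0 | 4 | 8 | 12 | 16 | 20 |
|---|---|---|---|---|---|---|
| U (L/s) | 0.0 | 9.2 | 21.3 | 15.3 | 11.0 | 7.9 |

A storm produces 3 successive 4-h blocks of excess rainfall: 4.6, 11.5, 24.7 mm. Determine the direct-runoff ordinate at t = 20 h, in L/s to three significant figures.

By discrete convolution, Q_j = Σ (P_i / 10 mm) · U_{j−i}.
At t = 20 h (j=5): Q = (4.6/10)·7.9 + (11.5/10)·11.0 + (24.7/10)·15.3 = 54.1 L/s.

Q ≈ 54.1 L/s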